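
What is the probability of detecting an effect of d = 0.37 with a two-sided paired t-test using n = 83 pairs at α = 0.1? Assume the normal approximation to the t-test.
Power ≈ 0.96

Power calculation (paired t-test, normal approximation):
z_β = d · √n - z_{α/2}
z_β = 0.37 · √83 - 1.645
z_β = 0.37 · 9.110 - 1.645
z_β = 1.726

Power = Φ(z_β) = Φ(1.726) ≈ 0.958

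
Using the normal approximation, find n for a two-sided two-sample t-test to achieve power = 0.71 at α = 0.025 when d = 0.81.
n = 24 per group

Sample size formula (two-sample t-test, normal approximation):
n = 2 · ((z_{α/2} + z_β) / d)²

z_{α/2} = 2.241 (for α = 0.025, two-sided)
z_β = 0.553 (for power = 0.71)
d = 0.81

n = 2 · ((2.241 + 0.553) / 0.81)²
n = 2 · (3.449)²
n ≈ 23.79
Round up to the next whole number: n = 24 per group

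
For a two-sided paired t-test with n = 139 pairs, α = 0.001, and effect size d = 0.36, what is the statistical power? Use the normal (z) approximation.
Power ≈ 0.83

Power calculation (paired t-test, normal approximation):
z_β = d · √n - z_{α/2}
z_β = 0.36 · √139 - 3.291
z_β = 0.36 · 11.790 - 3.291
z_β = 0.954

Power = Φ(z_β) = Φ(0.954) ≈ 0.830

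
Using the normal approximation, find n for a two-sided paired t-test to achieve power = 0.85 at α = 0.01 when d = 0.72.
n = 26 pairs

Sample size formula (paired t-test, normal approximation):
n = ((z_{α/2} + z_β) / d)²

z_{α/2} = 2.576 (for α = 0.01, two-sided)
z_β = 1.036 (for power = 0.85)
d = 0.72

n = ((2.576 + 1.036) / 0.72)²
n = (5.017)²
n ≈ 25.17
Round up to the next whole number: n = 26 pairs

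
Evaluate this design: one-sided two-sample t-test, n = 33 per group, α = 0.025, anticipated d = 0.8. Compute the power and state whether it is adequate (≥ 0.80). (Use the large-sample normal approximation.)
Power ≈ 0.90; the study is adequately powered (power ≥ 0.80)

Power calculation (two-sample t-test, normal approximation):
z_β = d · √(n/2) - z_α
z_β = 0.8 · √(33/2) - 1.960
z_β = 0.8 · 4.062 - 1.960
z_β = 1.290

Power = Φ(z_β) = Φ(1.290) ≈ 0.901

Effect size d = 0.8 is large by Cohen's convention (0.2/0.5/0.8).

Threshold: power ≥ 0.80 is conventionally adequate.
Power ≈ 0.90 → the study is adequately powered (power ≥ 0.80).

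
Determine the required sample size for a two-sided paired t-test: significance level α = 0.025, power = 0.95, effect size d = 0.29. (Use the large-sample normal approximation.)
n = 180 pairs

Sample size formula (paired t-test, normal approximation):
n = ((z_{α/2} + z_β) / d)²

z_{α/2} = 2.241 (for α = 0.025, two-sided)
z_β = 1.645 (for power = 0.95)
d = 0.29

n = ((2.241 + 1.645) / 0.29)²
n = (13.400)²
n ≈ 179.56
Round up to the next whole number: n = 180 pairs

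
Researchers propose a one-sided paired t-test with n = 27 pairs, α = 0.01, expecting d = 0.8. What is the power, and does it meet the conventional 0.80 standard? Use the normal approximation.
Power ≈ 0.97; the study is adequately powered (power ≥ 0.80)

Power calculation (paired t-test, normal approximation):
z_β = d · √n - z_α
z_β = 0.8 · √27 - 2.326
z_β = 0.8 · 5.196 - 2.326
z_β = 1.831

Power = Φ(z_β) = Φ(1.831) ≈ 0.966

Effect size d = 0.8 is large by Cohen's convention (0.2/0.5/0.8).

Threshold: power ≥ 0.80 is conventionally adequate.
Power ≈ 0.97 → the study is adequately powered (power ≥ 0.80).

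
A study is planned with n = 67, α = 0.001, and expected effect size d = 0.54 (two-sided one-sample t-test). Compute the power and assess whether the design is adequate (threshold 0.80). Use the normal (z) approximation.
Power ≈ 0.87; the study is adequately powered (power ≥ 0.80)

Power calculation (one-sample t-test, normal approximation):
z_β = d · √n - z_{α/2}
z_β = 0.54 · √67 - 3.291
z_β = 0.54 · 8.185 - 3.291
z_β = 1.130

Power = Φ(z_β) = Φ(1.130) ≈ 0.871

Effect size d = 0.54 is medium by Cohen's convention (0.2/0.5/0.8).

Threshold: power ≥ 0.80 is conventionally adequate.
Power ≈ 0.87 → the study is adequately powered (power ≥ 0.80).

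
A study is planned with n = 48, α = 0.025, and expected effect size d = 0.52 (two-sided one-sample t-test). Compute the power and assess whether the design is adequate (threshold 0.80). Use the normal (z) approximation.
Power ≈ 0.91; the study is adequately powered (power ≥ 0.80)

Power calculation (one-sample t-test, normal approximation):
z_β = d · √n - z_{α/2}
z_β = 0.52 · √48 - 2.241
z_β = 0.52 · 6.928 - 2.241
z_β = 1.361

Power = Φ(z_β) = Φ(1.361) ≈ 0.913

Effect size d = 0.52 is medium by Cohen's convention (0.2/0.5/0.8).

Threshold: power ≥ 0.80 is conventionally adequate.
Power ≈ 0.91 → the study is adequately powered (power ≥ 0.80).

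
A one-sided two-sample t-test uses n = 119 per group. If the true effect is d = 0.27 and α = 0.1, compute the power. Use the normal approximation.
Power ≈ 0.79

Power calculation (two-sample t-test, normal approximation):
z_β = d · √(n/2) - z_α
z_β = 0.27 · √(119/2) - 1.282
z_β = 0.27 · 7.714 - 1.282
z_β = 0.801

Power = Φ(z_β) = Φ(0.801) ≈ 0.788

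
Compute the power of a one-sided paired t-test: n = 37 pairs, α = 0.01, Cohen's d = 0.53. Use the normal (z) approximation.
Power ≈ 0.82

Power calculation (paired t-test, normal approximation):
z_β = d · √n - z_α
z_β = 0.53 · √37 - 2.326
z_β = 0.53 · 6.083 - 2.326
z_β = 0.898

Power = Φ(z_β) = Φ(0.898) ≈ 0.815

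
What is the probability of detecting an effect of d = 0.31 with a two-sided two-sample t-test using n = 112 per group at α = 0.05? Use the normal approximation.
Power ≈ 0.64

Power calculation (two-sample t-test, normal approximation):
z_β = d · √(n/2) - z_{α/2}
z_β = 0.31 · √(112/2) - 1.960
z_β = 0.31 · 7.483 - 1.960
z_β = 0.360

Power = Φ(z_β) = Φ(0.360) ≈ 0.641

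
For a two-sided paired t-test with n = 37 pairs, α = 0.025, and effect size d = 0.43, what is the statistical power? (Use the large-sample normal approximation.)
Power ≈ 0.65

Power calculation (paired t-test, normal approximation):
z_β = d · √n - z_{α/2}
z_β = 0.43 · √37 - 2.241
z_β = 0.43 · 6.083 - 2.241
z_β = 0.374

Power = Φ(z_β) = Φ(0.374) ≈ 0.646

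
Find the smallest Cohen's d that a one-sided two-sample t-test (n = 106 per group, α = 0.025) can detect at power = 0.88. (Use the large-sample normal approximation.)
d ≈ 0.43

Minimum detectable effect (two-sample t-test, normal approximation):
d = (z_α + z_β) / √(n/2)
d = (1.960 + 1.175) / √(106/2)
d = 3.135 / 7.280
d ≈ 0.43

By Cohen's convention (0.2 small / 0.5 medium / 0.8 large): small effect.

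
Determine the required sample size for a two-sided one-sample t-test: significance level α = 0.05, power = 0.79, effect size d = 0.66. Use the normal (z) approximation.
n = 18

Sample size formula (one-sample t-test, normal approximation):
n = ((z_{α/2} + z_β) / d)²

z_{α/2} = 1.960 (for α = 0.05, two-sided)
z_β = 0.806 (for power = 0.79)
d = 0.66

n = ((1.960 + 0.806) / 0.66)²
n = (4.191)²
n ≈ 17.56
Round up to the next whole number: n = 18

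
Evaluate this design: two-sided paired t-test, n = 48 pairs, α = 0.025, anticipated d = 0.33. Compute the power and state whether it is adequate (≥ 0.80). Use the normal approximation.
Power ≈ 0.52; the study is underpowered (power < 0.80)

Power calculation (paired t-test, normal approximation):
z_β = d · √n - z_{α/2}
z_β = 0.33 · √48 - 2.241
z_β = 0.33 · 6.928 - 2.241
z_β = 0.045

Power = Φ(z_β) = Φ(0.045) ≈ 0.518

Effect size d = 0.33 is small by Cohen's convention (0.2/0.5/0.8).

Threshold: power ≥ 0.80 is conventionally adequate.
Power ≈ 0.52 → the study is underpowered (power < 0.80).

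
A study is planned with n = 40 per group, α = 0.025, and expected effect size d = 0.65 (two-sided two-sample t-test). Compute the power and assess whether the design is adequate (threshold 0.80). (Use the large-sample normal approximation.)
Power ≈ 0.75; the study is underpowered (power < 0.80)

Power calculation (two-sample t-test, normal approximation):
z_β = d · √(n/2) - z_{α/2}
z_β = 0.65 · √(40/2) - 2.241
z_β = 0.65 · 4.472 - 2.241
z_β = 0.665

Power = Φ(z_β) = Φ(0.665) ≈ 0.747

Effect size d = 0.65 is medium by Cohen's convention (0.2/0.5/0.8).

Threshold: power ≥ 0.80 is conventionally adequate.
Power ≈ 0.75 → the study is underpowered (power < 0.80).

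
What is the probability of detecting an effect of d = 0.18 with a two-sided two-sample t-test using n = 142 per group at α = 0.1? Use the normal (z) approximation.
Power ≈ 0.45

Power calculation (two-sample t-test, normal approximation):
z_β = d · √(n/2) - z_{α/2}
z_β = 0.18 · √(142/2) - 1.645
z_β = 0.18 · 8.426 - 1.645
z_β = -0.128

Power = Φ(z_β) = Φ(-0.128) ≈ 0.449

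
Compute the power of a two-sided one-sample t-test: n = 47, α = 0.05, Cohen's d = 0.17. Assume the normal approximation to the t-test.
Power ≈ 0.21

Power calculation (one-sample t-test, normal approximation):
z_β = d · √n - z_{α/2}
z_β = 0.17 · √47 - 1.960
z_β = 0.17 · 6.856 - 1.960
z_β = -0.795

Power = Φ(z_β) = Φ(-0.795) ≈ 0.213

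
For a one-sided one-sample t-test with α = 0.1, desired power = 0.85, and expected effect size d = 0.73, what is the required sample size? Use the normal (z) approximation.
n = 11

Sample size formula (one-sample t-test, normal approximation):
n = ((z_α + z_β) / d)²

z_α = 1.282 (for α = 0.1, one-sided)
z_β = 1.036 (for power = 0.85)
d = 0.73

n = ((1.282 + 1.036) / 0.73)²
n = (3.175)²
n ≈ 10.08
Round up to the next whole number: n = 11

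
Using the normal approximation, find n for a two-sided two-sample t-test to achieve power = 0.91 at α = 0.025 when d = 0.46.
n = 122 per group

Sample size formula (two-sample t-test, normal approximation):
n = 2 · ((z_{α/2} + z_β) / d)²

z_{α/2} = 2.241 (for α = 0.025, two-sided)
z_β = 1.341 (for power = 0.91)
d = 0.46

n = 2 · ((2.241 + 1.341) / 0.46)²
n = 2 · (7.787)²
n ≈ 121.27
Round up to the next whole number: n = 122 per group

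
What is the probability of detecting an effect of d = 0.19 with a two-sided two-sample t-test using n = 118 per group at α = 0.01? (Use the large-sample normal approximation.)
Power ≈ 0.13

Power calculation (two-sample t-test, normal approximation):
z_β = d · √(n/2) - z_{α/2}
z_β = 0.19 · √(118/2) - 2.576
z_β = 0.19 · 7.681 - 2.576
z_β = -1.116

Power = Φ(z_β) = Φ(-1.116) ≈ 0.132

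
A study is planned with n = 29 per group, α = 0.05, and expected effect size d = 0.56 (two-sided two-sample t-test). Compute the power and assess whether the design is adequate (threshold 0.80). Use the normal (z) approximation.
Power ≈ 0.57; the study is underpowered (power < 0.80)

Power calculation (two-sample t-test, normal approximation):
z_β = d · √(n/2) - z_{α/2}
z_β = 0.56 · √(29/2) - 1.960
z_β = 0.56 · 3.808 - 1.960
z_β = 0.172

Power = Φ(z_β) = Φ(0.172) ≈ 0.568

Effect size d = 0.56 is medium by Cohen's convention (0.2/0.5/0.8).

Threshold: power ≥ 0.80 is conventionally adequate.
Power ≈ 0.57 → the study is underpowered (power < 0.80).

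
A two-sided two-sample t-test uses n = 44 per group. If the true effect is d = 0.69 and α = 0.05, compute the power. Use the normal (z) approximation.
Power ≈ 0.90

Power calculation (two-sample t-test, normal approximation):
z_β = d · √(n/2) - z_{α/2}
z_β = 0.69 · √(44/2) - 1.960
z_β = 0.69 · 4.690 - 1.960
z_β = 1.276

Power = Φ(z_β) = Φ(1.276) ≈ 0.899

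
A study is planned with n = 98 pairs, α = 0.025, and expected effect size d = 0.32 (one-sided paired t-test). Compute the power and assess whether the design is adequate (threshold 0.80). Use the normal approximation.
Power ≈ 0.89; the study is adequately powered (power ≥ 0.80)

Power calculation (paired t-test, normal approximation):
z_β = d · √n - z_α
z_β = 0.32 · √98 - 1.960
z_β = 0.32 · 9.899 - 1.960
z_β = 1.208

Power = Φ(z_β) = Φ(1.208) ≈ 0.886

Effect size d = 0.32 is small by Cohen's convention (0.2/0.5/0.8).

Threshold: power ≥ 0.80 is conventionally adequate.
Power ≈ 0.89 → the study is adequately powered (power ≥ 0.80).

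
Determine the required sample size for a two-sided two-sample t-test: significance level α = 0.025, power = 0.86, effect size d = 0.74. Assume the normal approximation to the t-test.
n = 41 per group

Sample size formula (two-sample t-test, normal approximation):
n = 2 · ((z_{α/2} + z_β) / d)²

z_{α/2} = 2.241 (for α = 0.025, two-sided)
z_β = 1.080 (for power = 0.86)
d = 0.74

n = 2 · ((2.241 + 1.080) / 0.74)²
n = 2 · (4.488)²
n ≈ 40.28
Round up to the next whole number: n = 41 per group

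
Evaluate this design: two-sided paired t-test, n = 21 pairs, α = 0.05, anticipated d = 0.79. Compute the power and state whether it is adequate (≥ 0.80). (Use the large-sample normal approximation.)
Power ≈ 0.95; the study is adequately powered (power ≥ 0.80)

Power calculation (paired t-test, normal approximation):
z_β = d · √n - z_{α/2}
z_β = 0.79 · √21 - 1.960
z_β = 0.79 · 4.583 - 1.960
z_β = 1.660

Power = Φ(z_β) = Φ(1.660) ≈ 0.952

Effect size d = 0.79 is medium by Cohen's convention (0.2/0.5/0.8).

Threshold: power ≥ 0.80 is conventionally adequate.
Power ≈ 0.95 → the study is adequately powered (power ≥ 0.80).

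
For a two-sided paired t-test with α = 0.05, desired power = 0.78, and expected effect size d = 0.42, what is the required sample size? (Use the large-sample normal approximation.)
n = 43 pairs

Sample size formula (paired t-test, normal approximation):
n = ((z_{α/2} + z_β) / d)²

z_{α/2} = 1.960 (for α = 0.05, two-sided)
z_β = 0.772 (for power = 0.78)
d = 0.42

n = ((1.960 + 0.772) / 0.42)²
n = (6.505)²
n ≈ 42.32
Round up to the next whole number: n = 43 pairs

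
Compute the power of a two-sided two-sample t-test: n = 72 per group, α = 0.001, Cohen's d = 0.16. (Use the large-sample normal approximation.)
Power ≈ 0.01

Power calculation (two-sample t-test, normal approximation):
z_β = d · √(n/2) - z_{α/2}
z_β = 0.16 · √(72/2) - 3.291
z_β = 0.16 · 6.000 - 3.291
z_β = -2.331

Power = Φ(z_β) = Φ(-2.331) ≈ 0.010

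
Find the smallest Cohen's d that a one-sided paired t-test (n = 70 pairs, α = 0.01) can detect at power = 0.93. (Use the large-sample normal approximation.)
d ≈ 0.45

Minimum detectable effect (paired t-test, normal approximation):
d = (z_α + z_β) / √n
d = (2.326 + 1.476) / √70
d = 3.802 / 8.367
d ≈ 0.45

By Cohen's convention (0.2 small / 0.5 medium / 0.8 large): small effect.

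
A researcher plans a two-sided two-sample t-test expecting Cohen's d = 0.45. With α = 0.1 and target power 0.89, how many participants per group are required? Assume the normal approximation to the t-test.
n = 82 per group

Sample size formula (two-sample t-test, normal approximation):
n = 2 · ((z_{α/2} + z_β) / d)²

z_{α/2} = 1.645 (for α = 0.1, two-sided)
z_β = 1.227 (for power = 0.89)
d = 0.45

n = 2 · ((1.645 + 1.227) / 0.45)²
n = 2 · (6.382)²
n ≈ 81.46
Round up to the next whole number: n = 82 per group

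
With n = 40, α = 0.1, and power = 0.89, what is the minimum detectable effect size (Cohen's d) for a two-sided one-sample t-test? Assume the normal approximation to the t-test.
d ≈ 0.45

Minimum detectable effect (one-sample t-test, normal approximation):
d = (z_{α/2} + z_β) / √n
d = (1.645 + 1.227) / √40
d = 2.871 / 6.325
d ≈ 0.45

By Cohen's convention (0.2 small / 0.5 medium / 0.8 large): small effect.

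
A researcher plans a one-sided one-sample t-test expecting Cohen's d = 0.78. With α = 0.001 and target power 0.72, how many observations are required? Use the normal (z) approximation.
n = 23

Sample size formula (one-sample t-test, normal approximation):
n = ((z_α + z_β) / d)²

z_α = 3.090 (for α = 0.001, one-sided)
z_β = 0.583 (for power = 0.72)
d = 0.78

n = ((3.090 + 0.583) / 0.78)²
n = (4.709)²
n ≈ 22.17
Round up to the next whole number: n = 23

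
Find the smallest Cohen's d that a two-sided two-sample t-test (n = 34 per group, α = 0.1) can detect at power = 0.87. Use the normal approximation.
d ≈ 0.67

Minimum detectable effect (two-sample t-test, normal approximation):
d = (z_{α/2} + z_β) / √(n/2)
d = (1.645 + 1.126) / √(34/2)
d = 2.771 / 4.123
d ≈ 0.67

By Cohen's convention (0.2 small / 0.5 medium / 0.8 large): medium effect.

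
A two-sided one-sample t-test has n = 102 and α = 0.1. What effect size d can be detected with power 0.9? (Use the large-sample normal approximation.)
d ≈ 0.29

Minimum detectable effect (one-sample t-test, normal approximation):
d = (z_{α/2} + z_β) / √n
d = (1.645 + 1.282) / √102
d = 2.926 / 10.100
d ≈ 0.29

By Cohen's convention (0.2 small / 0.5 medium / 0.8 large): small effect.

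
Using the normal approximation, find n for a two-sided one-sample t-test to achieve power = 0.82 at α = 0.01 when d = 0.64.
n = 30

Sample size formula (one-sample t-test, normal approximation):
n = ((z_{α/2} + z_β) / d)²

z_{α/2} = 2.576 (for α = 0.01, two-sided)
z_β = 0.915 (for power = 0.82)
d = 0.64

n = ((2.576 + 0.915) / 0.64)²
n = (5.455)²
n ≈ 29.76
Round up to the next whole number: n = 30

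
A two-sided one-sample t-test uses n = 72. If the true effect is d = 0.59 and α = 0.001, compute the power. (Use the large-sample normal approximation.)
Power ≈ 0.96

Power calculation (one-sample t-test, normal approximation):
z_β = d · √n - z_{α/2}
z_β = 0.59 · √72 - 3.291
z_β = 0.59 · 8.485 - 3.291
z_β = 1.716

Power = Φ(z_β) = Φ(1.716) ≈ 0.957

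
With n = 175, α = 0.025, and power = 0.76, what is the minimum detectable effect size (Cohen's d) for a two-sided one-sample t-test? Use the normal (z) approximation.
d ≈ 0.22

Minimum detectable effect (one-sample t-test, normal approximation):
d = (z_{α/2} + z_β) / √n
d = (2.241 + 0.706) / √175
d = 2.948 / 13.229
d ≈ 0.22

By Cohen's convention (0.2 small / 0.5 medium / 0.8 large): small effect.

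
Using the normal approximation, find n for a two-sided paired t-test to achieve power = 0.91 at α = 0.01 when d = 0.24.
n = 267 pairs

Sample size formula (paired t-test, normal approximation):
n = ((z_{α/2} + z_β) / d)²

z_{α/2} = 2.576 (for α = 0.01, two-sided)
z_β = 1.341 (for power = 0.91)
d = 0.24

n = ((2.576 + 1.341) / 0.24)²
n = (16.321)²
n ≈ 266.38
Round up to the next whole number: n = 267 pairs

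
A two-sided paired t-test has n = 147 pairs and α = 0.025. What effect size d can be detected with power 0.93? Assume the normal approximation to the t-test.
d ≈ 0.31

Minimum detectable effect (paired t-test, normal approximation):
d = (z_{α/2} + z_β) / √n
d = (2.241 + 1.476) / √147
d = 3.717 / 12.124
d ≈ 0.31

By Cohen's convention (0.2 small / 0.5 medium / 0.8 large): small effect.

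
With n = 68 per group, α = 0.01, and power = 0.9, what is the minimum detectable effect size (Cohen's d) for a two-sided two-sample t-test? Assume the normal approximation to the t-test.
d ≈ 0.66

Minimum detectable effect (two-sample t-test, normal approximation):
d = (z_{α/2} + z_β) / √(n/2)
d = (2.576 + 1.282) / √(68/2)
d = 3.857 / 5.831
d ≈ 0.66

By Cohen's convention (0.2 small / 0.5 medium / 0.8 large): medium effect.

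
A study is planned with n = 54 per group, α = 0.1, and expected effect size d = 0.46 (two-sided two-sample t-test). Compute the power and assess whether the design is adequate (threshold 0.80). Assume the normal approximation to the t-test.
Power ≈ 0.77; the study is underpowered (power < 0.80)

Power calculation (two-sample t-test, normal approximation):
z_β = d · √(n/2) - z_{α/2}
z_β = 0.46 · √(54/2) - 1.645
z_β = 0.46 · 5.196 - 1.645
z_β = 0.745

Power = Φ(z_β) = Φ(0.745) ≈ 0.772

Effect size d = 0.46 is small by Cohen's convention (0.2/0.5/0.8).

Threshold: power ≥ 0.80 is conventionally adequate.
Power ≈ 0.77 → the study is underpowered (power < 0.80).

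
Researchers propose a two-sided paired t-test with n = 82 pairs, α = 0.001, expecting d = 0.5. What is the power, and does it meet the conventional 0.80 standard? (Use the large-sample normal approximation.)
Power ≈ 0.89; the study is adequately powered (power ≥ 0.80)

Power calculation (paired t-test, normal approximation):
z_β = d · √n - z_{α/2}
z_β = 0.5 · √82 - 3.291
z_β = 0.5 · 9.055 - 3.291
z_β = 1.237

Power = Φ(z_β) = Φ(1.237) ≈ 0.892

Effect size d = 0.5 is medium by Cohen's convention (0.2/0.5/0.8).

Threshold: power ≥ 0.80 is conventionally adequate.
Power ≈ 0.89 → the study is adequately powered (power ≥ 0.80).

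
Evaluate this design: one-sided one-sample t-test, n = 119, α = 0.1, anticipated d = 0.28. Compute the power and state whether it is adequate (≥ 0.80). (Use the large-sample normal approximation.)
Power ≈ 0.96; the study is adequately powered (power ≥ 0.80)

Power calculation (one-sample t-test, normal approximation):
z_β = d · √n - z_α
z_β = 0.28 · √119 - 1.282
z_β = 0.28 · 10.909 - 1.282
z_β = 1.773

Power = Φ(z_β) = Φ(1.773) ≈ 0.962

Effect size d = 0.28 is small by Cohen's convention (0.2/0.5/0.8).

Threshold: power ≥ 0.80 is conventionally adequate.
Power ≈ 0.96 → the study is adequately powered (power ≥ 0.80).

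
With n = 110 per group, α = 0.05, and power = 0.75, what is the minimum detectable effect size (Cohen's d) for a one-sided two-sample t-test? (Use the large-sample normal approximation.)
d ≈ 0.31

Minimum detectable effect (two-sample t-test, normal approximation):
d = (z_α + z_β) / √(n/2)
d = (1.645 + 0.674) / √(110/2)
d = 2.319 / 7.416
d ≈ 0.31

By Cohen's convention (0.2 small / 0.5 medium / 0.8 large): small effect.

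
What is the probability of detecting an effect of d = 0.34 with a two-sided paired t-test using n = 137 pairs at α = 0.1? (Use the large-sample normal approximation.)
Power ≈ 0.99

Power calculation (paired t-test, normal approximation):
z_β = d · √n - z_{α/2}
z_β = 0.34 · √137 - 1.645
z_β = 0.34 · 11.705 - 1.645
z_β = 2.335

Power = Φ(z_β) = Φ(2.335) ≈ 0.990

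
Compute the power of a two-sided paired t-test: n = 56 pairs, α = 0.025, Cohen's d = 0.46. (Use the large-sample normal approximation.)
Power ≈ 0.89

Power calculation (paired t-test, normal approximation):
z_β = d · √n - z_{α/2}
z_β = 0.46 · √56 - 2.241
z_β = 0.46 · 7.483 - 2.241
z_β = 1.201

Power = Φ(z_β) = Φ(1.201) ≈ 0.885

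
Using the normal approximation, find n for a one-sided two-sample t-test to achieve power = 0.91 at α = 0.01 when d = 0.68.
n = 59 per group

Sample size formula (two-sample t-test, normal approximation):
n = 2 · ((z_α + z_β) / d)²

z_α = 2.326 (for α = 0.01, one-sided)
z_β = 1.341 (for power = 0.91)
d = 0.68

n = 2 · ((2.326 + 1.341) / 0.68)²
n = 2 · (5.393)²
n ≈ 58.17
Round up to the next whole number: n = 59 per group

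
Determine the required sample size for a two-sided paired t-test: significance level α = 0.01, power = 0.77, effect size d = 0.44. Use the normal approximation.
n = 57 pairs

Sample size formula (paired t-test, normal approximation):
n = ((z_{α/2} + z_β) / d)²

z_{α/2} = 2.576 (for α = 0.01, two-sided)
z_β = 0.739 (for power = 0.77)
d = 0.44

n = ((2.576 + 0.739) / 0.44)²
n = (7.534)²
n ≈ 56.76
Round up to the next whole number: n = 57 pairs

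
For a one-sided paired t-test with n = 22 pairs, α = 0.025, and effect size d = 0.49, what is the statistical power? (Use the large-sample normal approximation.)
Power ≈ 0.63

Power calculation (paired t-test, normal approximation):
z_β = d · √n - z_α
z_β = 0.49 · √22 - 1.960
z_β = 0.49 · 4.690 - 1.960
z_β = 0.338

Power = Φ(z_β) = Φ(0.338) ≈ 0.632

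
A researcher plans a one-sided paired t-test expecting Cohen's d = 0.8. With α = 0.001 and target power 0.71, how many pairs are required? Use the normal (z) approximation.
n = 21 pairs

Sample size formula (paired t-test, normal approximation):
n = ((z_α + z_β) / d)²

z_α = 3.090 (for α = 0.001, one-sided)
z_β = 0.553 (for power = 0.71)
d = 0.8

n = ((3.090 + 0.553) / 0.8)²
n = (4.554)²
n ≈ 20.74
Round up to the next whole number: n = 21 pairs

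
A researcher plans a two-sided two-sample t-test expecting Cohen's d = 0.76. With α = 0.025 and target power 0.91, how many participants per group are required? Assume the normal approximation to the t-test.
n = 45 per group

Sample size formula (two-sample t-test, normal approximation):
n = 2 · ((z_{α/2} + z_β) / d)²

z_{α/2} = 2.241 (for α = 0.025, two-sided)
z_β = 1.341 (for power = 0.91)
d = 0.76

n = 2 · ((2.241 + 1.341) / 0.76)²
n = 2 · (4.713)²
n ≈ 44.42
Round up to the next whole number: n = 45 per group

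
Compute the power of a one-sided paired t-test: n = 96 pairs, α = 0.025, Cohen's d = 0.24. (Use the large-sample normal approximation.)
Power ≈ 0.65

Power calculation (paired t-test, normal approximation):
z_β = d · √n - z_α
z_β = 0.24 · √96 - 1.960
z_β = 0.24 · 9.798 - 1.960
z_β = 0.392

Power = Φ(z_β) = Φ(0.392) ≈ 0.652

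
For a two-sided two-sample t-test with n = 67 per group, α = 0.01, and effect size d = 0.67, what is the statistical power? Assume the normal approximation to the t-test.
Power ≈ 0.90

Power calculation (two-sample t-test, normal approximation):
z_β = d · √(n/2) - z_{α/2}
z_β = 0.67 · √(67/2) - 2.576
z_β = 0.67 · 5.788 - 2.576
z_β = 1.302

Power = Φ(z_β) = Φ(1.302) ≈ 0.904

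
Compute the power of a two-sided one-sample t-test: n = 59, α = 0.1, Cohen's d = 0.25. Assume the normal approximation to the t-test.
Power ≈ 0.61

Power calculation (one-sample t-test, normal approximation):
z_β = d · √n - z_{α/2}
z_β = 0.25 · √59 - 1.645
z_β = 0.25 · 7.681 - 1.645
z_β = 0.275

Power = Φ(z_β) = Φ(0.275) ≈ 0.609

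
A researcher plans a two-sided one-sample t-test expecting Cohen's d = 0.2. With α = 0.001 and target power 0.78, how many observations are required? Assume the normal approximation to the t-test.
n = 413

Sample size formula (one-sample t-test, normal approximation):
n = ((z_{α/2} + z_β) / d)²

z_{α/2} = 3.291 (for α = 0.001, two-sided)
z_β = 0.772 (for power = 0.78)
d = 0.2

n = ((3.291 + 0.772) / 0.2)²
n = (20.315)²
n ≈ 412.70
Round up to the next whole number: n = 413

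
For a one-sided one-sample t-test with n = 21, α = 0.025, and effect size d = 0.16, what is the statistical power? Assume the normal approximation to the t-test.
Power ≈ 0.11

Power calculation (one-sample t-test, normal approximation):
z_β = d · √n - z_α
z_β = 0.16 · √21 - 1.960
z_β = 0.16 · 4.583 - 1.960
z_β = -1.227

Power = Φ(z_β) = Φ(-1.227) ≈ 0.110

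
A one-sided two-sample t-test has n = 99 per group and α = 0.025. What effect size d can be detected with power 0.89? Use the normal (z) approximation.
d ≈ 0.45

Minimum detectable effect (two-sample t-test, normal approximation):
d = (z_α + z_β) / √(n/2)
d = (1.960 + 1.227) / √(99/2)
d = 3.186 / 7.036
d ≈ 0.45

By Cohen's convention (0.2 small / 0.5 medium / 0.8 large): small effect.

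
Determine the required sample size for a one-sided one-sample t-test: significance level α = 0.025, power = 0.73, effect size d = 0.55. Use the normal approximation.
n = 22

Sample size formula (one-sample t-test, normal approximation):
n = ((z_α + z_β) / d)²

z_α = 1.960 (for α = 0.025, one-sided)
z_β = 0.613 (for power = 0.73)
d = 0.55

n = ((1.960 + 0.613) / 0.55)²
n = (4.678)²
n ≈ 21.88
Round up to the next whole number: n = 22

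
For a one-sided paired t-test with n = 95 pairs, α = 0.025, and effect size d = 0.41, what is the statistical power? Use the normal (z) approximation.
Power ≈ 0.98

Power calculation (paired t-test, normal approximation):
z_β = d · √n - z_α
z_β = 0.41 · √95 - 1.960
z_β = 0.41 · 9.747 - 1.960
z_β = 2.036

Power = Φ(z_β) = Φ(2.036) ≈ 0.979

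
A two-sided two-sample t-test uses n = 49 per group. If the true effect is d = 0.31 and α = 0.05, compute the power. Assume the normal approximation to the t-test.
Power ≈ 0.34

Power calculation (two-sample t-test, normal approximation):
z_β = d · √(n/2) - z_{α/2}
z_β = 0.31 · √(49/2) - 1.960
z_β = 0.31 · 4.950 - 1.960
z_β = -0.426

Power = Φ(z_β) = Φ(-0.426) ≈ 0.335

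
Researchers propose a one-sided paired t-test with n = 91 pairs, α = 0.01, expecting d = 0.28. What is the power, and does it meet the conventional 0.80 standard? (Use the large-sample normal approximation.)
Power ≈ 0.63; the study is underpowered (power < 0.80)

Power calculation (paired t-test, normal approximation):
z_β = d · √n - z_α
z_β = 0.28 · √91 - 2.326
z_β = 0.28 · 9.539 - 2.326
z_β = 0.345

Power = Φ(z_β) = Φ(0.345) ≈ 0.635

Effect size d = 0.28 is small by Cohen's convention (0.2/0.5/0.8).

Threshold: power ≥ 0.80 is conventionally adequate.
Power ≈ 0.63 → the study is underpowered (power < 0.80).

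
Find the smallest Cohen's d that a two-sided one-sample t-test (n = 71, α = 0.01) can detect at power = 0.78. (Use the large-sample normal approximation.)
d ≈ 0.40

Minimum detectable effect (one-sample t-test, normal approximation):
d = (z_{α/2} + z_β) / √n
d = (2.576 + 0.772) / √71
d = 3.348 / 8.426
d ≈ 0.40

By Cohen's convention (0.2 small / 0.5 medium / 0.8 large): small effect.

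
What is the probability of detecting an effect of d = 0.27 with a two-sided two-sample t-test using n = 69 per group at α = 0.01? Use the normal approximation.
Power ≈ 0.16

Power calculation (two-sample t-test, normal approximation):
z_β = d · √(n/2) - z_{α/2}
z_β = 0.27 · √(69/2) - 2.576
z_β = 0.27 · 5.874 - 2.576
z_β = -0.990

Power = Φ(z_β) = Φ(-0.990) ≈ 0.161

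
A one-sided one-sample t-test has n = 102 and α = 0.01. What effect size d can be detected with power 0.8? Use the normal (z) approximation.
d ≈ 0.31

Minimum detectable effect (one-sample t-test, normal approximation):
d = (z_α + z_β) / √n
d = (2.326 + 0.842) / √102
d = 3.168 / 10.100
d ≈ 0.31

By Cohen's convention (0.2 small / 0.5 medium / 0.8 large): small effect.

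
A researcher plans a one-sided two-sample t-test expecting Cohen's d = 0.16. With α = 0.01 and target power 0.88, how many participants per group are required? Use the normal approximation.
n = 958 per group

Sample size formula (two-sample t-test, normal approximation):
n = 2 · ((z_α + z_β) / d)²

z_α = 2.326 (for α = 0.01, one-sided)
z_β = 1.175 (for power = 0.88)
d = 0.16

n = 2 · ((2.326 + 1.175) / 0.16)²
n = 2 · (21.881)²
n ≈ 957.56
Round up to the next whole number: n = 958 per group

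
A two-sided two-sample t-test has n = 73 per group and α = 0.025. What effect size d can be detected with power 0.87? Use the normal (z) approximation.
d ≈ 0.56

Minimum detectable effect (two-sample t-test, normal approximation):
d = (z_{α/2} + z_β) / √(n/2)
d = (2.241 + 1.126) / √(73/2)
d = 3.368 / 6.042
d ≈ 0.56

By Cohen's convention (0.2 small / 0.5 medium / 0.8 large): medium effect.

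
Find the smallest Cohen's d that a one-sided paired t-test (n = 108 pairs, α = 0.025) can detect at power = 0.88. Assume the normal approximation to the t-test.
d ≈ 0.30

Minimum detectable effect (paired t-test, normal approximation):
d = (z_α + z_β) / √n
d = (1.960 + 1.175) / √108
d = 3.135 / 10.392
d ≈ 0.30

By Cohen's convention (0.2 small / 0.5 medium / 0.8 large): small effect.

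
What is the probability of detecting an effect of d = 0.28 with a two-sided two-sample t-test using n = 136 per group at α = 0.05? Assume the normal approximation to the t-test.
Power ≈ 0.64

Power calculation (two-sample t-test, normal approximation):
z_β = d · √(n/2) - z_{α/2}
z_β = 0.28 · √(136/2) - 1.960
z_β = 0.28 · 8.246 - 1.960
z_β = 0.349

Power = Φ(z_β) = Φ(0.349) ≈ 0.636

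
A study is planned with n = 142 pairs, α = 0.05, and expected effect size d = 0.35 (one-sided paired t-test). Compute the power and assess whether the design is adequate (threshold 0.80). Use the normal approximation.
Power ≈ 0.99; the study is adequately powered (power ≥ 0.80)

Power calculation (paired t-test, normal approximation):
z_β = d · √n - z_α
z_β = 0.35 · √142 - 1.645
z_β = 0.35 · 11.916 - 1.645
z_β = 2.526

Power = Φ(z_β) = Φ(2.526) ≈ 0.994

Effect size d = 0.35 is small by Cohen's convention (0.2/0.5/0.8).

Threshold: power ≥ 0.80 is conventionally adequate.
Power ≈ 0.99 → the study is adequately powered (power ≥ 0.80).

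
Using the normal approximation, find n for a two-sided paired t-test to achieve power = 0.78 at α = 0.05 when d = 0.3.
n = 83 pairs

Sample size formula (paired t-test, normal approximation):
n = ((z_{α/2} + z_β) / d)²

z_{α/2} = 1.960 (for α = 0.05, two-sided)
z_β = 0.772 (for power = 0.78)
d = 0.3

n = ((1.960 + 0.772) / 0.3)²
n = (9.107)²
n ≈ 82.94
Round up to the next whole number: n = 83 pairs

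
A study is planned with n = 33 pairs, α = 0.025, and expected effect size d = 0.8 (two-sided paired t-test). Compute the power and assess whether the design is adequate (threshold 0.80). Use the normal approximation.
Power ≈ 0.99; the study is adequately powered (power ≥ 0.80)

Power calculation (paired t-test, normal approximation):
z_β = d · √n - z_{α/2}
z_β = 0.8 · √33 - 2.241
z_β = 0.8 · 5.745 - 2.241
z_β = 2.354

Power = Φ(z_β) = Φ(2.354) ≈ 0.991

Effect size d = 0.8 is large by Cohen's convention (0.2/0.5/0.8).

Threshold: power ≥ 0.80 is conventionally adequate.
Power ≈ 0.99 → the study is adequately powered (power ≥ 0.80).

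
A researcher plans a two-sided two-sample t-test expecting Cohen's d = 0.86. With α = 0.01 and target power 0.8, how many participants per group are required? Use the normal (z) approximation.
n = 32 per group

Sample size formula (two-sample t-test, normal approximation):
n = 2 · ((z_{α/2} + z_β) / d)²

z_{α/2} = 2.576 (for α = 0.01, two-sided)
z_β = 0.842 (for power = 0.8)
d = 0.86

n = 2 · ((2.576 + 0.842) / 0.86)²
n = 2 · (3.974)²
n ≈ 31.59
Round up to the next whole number: n = 32 per group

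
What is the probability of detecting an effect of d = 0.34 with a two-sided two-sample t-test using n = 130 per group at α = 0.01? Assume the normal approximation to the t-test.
Power ≈ 0.57

Power calculation (two-sample t-test, normal approximation):
z_β = d · √(n/2) - z_{α/2}
z_β = 0.34 · √(130/2) - 2.576
z_β = 0.34 · 8.062 - 2.576
z_β = 0.165

Power = Φ(z_β) = Φ(0.165) ≈ 0.566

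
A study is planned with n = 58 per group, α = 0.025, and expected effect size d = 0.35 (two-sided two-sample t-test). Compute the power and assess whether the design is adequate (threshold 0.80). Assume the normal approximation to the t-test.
Power ≈ 0.36; the study is underpowered (power < 0.80)

Power calculation (two-sample t-test, normal approximation):
z_β = d · √(n/2) - z_{α/2}
z_β = 0.35 · √(58/2) - 2.241
z_β = 0.35 · 5.385 - 2.241
z_β = -0.357

Power = Φ(z_β) = Φ(-0.357) ≈ 0.361

Effect size d = 0.35 is small by Cohen's convention (0.2/0.5/0.8).

Threshold: power ≥ 0.80 is conventionally adequate.
Power ≈ 0.36 → the study is underpowered (power < 0.80).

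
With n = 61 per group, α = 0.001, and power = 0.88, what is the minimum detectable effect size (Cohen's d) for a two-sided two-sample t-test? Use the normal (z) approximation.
d ≈ 0.81

Minimum detectable effect (two-sample t-test, normal approximation):
d = (z_{α/2} + z_β) / √(n/2)
d = (3.291 + 1.175) / √(61/2)
d = 4.466 / 5.523
d ≈ 0.81

By Cohen's convention (0.2 small / 0.5 medium / 0.8 large): large effect.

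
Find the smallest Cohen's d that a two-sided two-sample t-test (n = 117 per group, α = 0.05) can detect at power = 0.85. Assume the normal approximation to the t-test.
d ≈ 0.39

Minimum detectable effect (two-sample t-test, normal approximation):
d = (z_{α/2} + z_β) / √(n/2)
d = (1.960 + 1.036) / √(117/2)
d = 2.996 / 7.649
d ≈ 0.39

By Cohen's convention (0.2 small / 0.5 medium / 0.8 large): small effect.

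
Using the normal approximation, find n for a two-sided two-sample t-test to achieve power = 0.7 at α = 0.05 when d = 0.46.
n = 59 per group

Sample size formula (two-sample t-test, normal approximation):
n = 2 · ((z_{α/2} + z_β) / d)²

z_{α/2} = 1.960 (for α = 0.05, two-sided)
z_β = 0.524 (for power = 0.7)
d = 0.46

n = 2 · ((1.960 + 0.524) / 0.46)²
n = 2 · (5.400)²
n ≈ 58.32
Round up to the next whole number: n = 59 per group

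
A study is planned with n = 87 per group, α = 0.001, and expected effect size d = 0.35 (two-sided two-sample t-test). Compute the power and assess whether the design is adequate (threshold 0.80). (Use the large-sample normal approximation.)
Power ≈ 0.16; the study is underpowered (power < 0.80)

Power calculation (two-sample t-test, normal approximation):
z_β = d · √(n/2) - z_{α/2}
z_β = 0.35 · √(87/2) - 3.291
z_β = 0.35 · 6.595 - 3.291
z_β = -0.982

Power = Φ(z_β) = Φ(-0.982) ≈ 0.163

Effect size d = 0.35 is small by Cohen's convention (0.2/0.5/0.8).

Threshold: power ≥ 0.80 is conventionally adequate.
Power ≈ 0.16 → the study is underpowered (power < 0.80).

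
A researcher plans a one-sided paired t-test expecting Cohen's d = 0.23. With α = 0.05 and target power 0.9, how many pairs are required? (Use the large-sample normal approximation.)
n = 162 pairs

Sample size formula (paired t-test, normal approximation):
n = ((z_α + z_β) / d)²

z_α = 1.645 (for α = 0.05, one-sided)
z_β = 1.282 (for power = 0.9)
d = 0.23

n = ((1.645 + 1.282) / 0.23)²
n = (12.726)²
n ≈ 161.95
Round up to the next whole number: n = 162 pairs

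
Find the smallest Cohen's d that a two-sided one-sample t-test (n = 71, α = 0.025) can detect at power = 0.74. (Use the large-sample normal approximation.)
d ≈ 0.34

Minimum detectable effect (one-sample t-test, normal approximation):
d = (z_{α/2} + z_β) / √n
d = (2.241 + 0.643) / √71
d = 2.885 / 8.426
d ≈ 0.34

By Cohen's convention (0.2 small / 0.5 medium / 0.8 large): small effect.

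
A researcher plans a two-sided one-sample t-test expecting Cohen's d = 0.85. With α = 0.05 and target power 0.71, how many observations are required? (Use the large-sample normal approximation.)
n = 9

Sample size formula (one-sample t-test, normal approximation):
n = ((z_{α/2} + z_β) / d)²

z_{α/2} = 1.960 (for α = 0.05, two-sided)
z_β = 0.553 (for power = 0.71)
d = 0.85

n = ((1.960 + 0.553) / 0.85)²
n = (2.956)²
n ≈ 8.74
Round up to the next whole number: n = 9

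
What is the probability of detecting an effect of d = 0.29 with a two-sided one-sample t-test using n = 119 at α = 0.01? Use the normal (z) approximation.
Power ≈ 0.72

Power calculation (one-sample t-test, normal approximation):
z_β = d · √n - z_{α/2}
z_β = 0.29 · √119 - 2.576
z_β = 0.29 · 10.909 - 2.576
z_β = 0.588

Power = Φ(z_β) = Φ(0.588) ≈ 0.722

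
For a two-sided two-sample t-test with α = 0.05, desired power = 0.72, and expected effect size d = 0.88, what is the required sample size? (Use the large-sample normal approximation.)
n = 17 per group

Sample size formula (two-sample t-test, normal approximation):
n = 2 · ((z_{α/2} + z_β) / d)²

z_{α/2} = 1.960 (for α = 0.05, two-sided)
z_β = 0.583 (for power = 0.72)
d = 0.88

n = 2 · ((1.960 + 0.583) / 0.88)²
n = 2 · (2.890)²
n ≈ 16.70
Round up to the next whole number: n = 17 per group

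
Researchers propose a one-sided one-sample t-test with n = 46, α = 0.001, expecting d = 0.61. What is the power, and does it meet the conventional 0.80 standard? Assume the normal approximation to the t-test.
Power ≈ 0.85; the study is adequately powered (power ≥ 0.80)

Power calculation (one-sample t-test, normal approximation):
z_β = d · √n - z_α
z_β = 0.61 · √46 - 3.090
z_β = 0.61 · 6.782 - 3.090
z_β = 1.047

Power = Φ(z_β) = Φ(1.047) ≈ 0.852

Effect size d = 0.61 is medium by Cohen's convention (0.2/0.5/0.8).

Threshold: power ≥ 0.80 is conventionally adequate.
Power ≈ 0.85 → the study is adequately powered (power ≥ 0.80).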